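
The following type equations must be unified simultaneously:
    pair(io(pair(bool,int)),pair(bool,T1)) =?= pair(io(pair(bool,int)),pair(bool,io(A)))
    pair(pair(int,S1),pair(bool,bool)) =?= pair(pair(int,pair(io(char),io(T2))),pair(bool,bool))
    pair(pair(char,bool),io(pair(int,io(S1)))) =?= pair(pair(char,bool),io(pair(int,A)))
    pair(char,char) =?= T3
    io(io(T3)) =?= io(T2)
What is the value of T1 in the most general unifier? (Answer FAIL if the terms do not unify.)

Decompose pair/2: io(pair(bool,int)) =?= io(pair(bool,int)),  pair(bool,T1) =?= pair(bool,io(A)).
Delete trivial equation io(pair(bool,int)) =?= io(pair(bool,int)).
Decompose pair/2: bool =?= bool,  T1 =?= io(A).
Delete trivial equation bool =?= bool.
Bind T1 := io(A); no other remaining equation mentions T1.
Decompose pair/2: pair(int,S1) =?= pair(int,pair(io(char),io(T2))),  pair(bool,bool) =?= pair(bool,bool).
Decompose pair/2: int =?= int,  S1 =?= pair(io(char),io(T2)).
Delete trivial equation int =?= int.
Bind S1 := pair(io(char),io(T2)); substituting into the one remaining equation that mentions S1 gives: pair(pair(char,bool),io(pair(int,io(pair(io(char),io(T2)))))) =?= pair(pair(char,bool),io(pair(int,A))).
Delete trivial equation pair(bool,bool) =?= pair(bool,bool).
Decompose pair/2: pair(char,bool) =?= pair(char,bool),  io(pair(int,io(pair(io(char),io(T2))))) =?= io(pair(int,A)).
Delete trivial equation pair(char,bool) =?= pair(char,bool).
Decompose io/1: pair(int,io(pair(io(char),io(T2)))) =?= pair(int,A).
Decompose pair/2: int =?= int,  io(pair(io(char),io(T2))) =?= A.
Delete trivial equation int =?= int.
Bind A := io(pair(io(char),io(T2))); no other remaining equation mentions A. Substituting into the earlier binding gives T1 := io(io(pair(io(char),io(T2)))).
Bind T3 := pair(char,char); substituting into the remaining equation gives: io(io(pair(char,char))) =?= io(T2).
Decompose io/1: io(pair(char,char)) =?= T2.
Bind T2 := io(pair(char,char)). Substituting into the earlier bindings gives T1 := io(io(pair(io(char),io(io(pair(char,char)))))), S1 := pair(io(char),io(io(pair(char,char)))), A := io(pair(io(char),io(io(pair(char,char))))).
MGU = { T1 ↦ io(io(pair(io(char),io(io(pair(char,char)))))), S1 ↦ pair(io(char),io(io(pair(char,char)))), A ↦ io(pair(io(char),io(io(pair(char,char))))), T3 ↦ pair(char,char), T2 ↦ io(pair(char,char)) }, so T1 ↦ io(io(pair(io(char),io(io(pair(char,char)))))).

io(io(pair(io(char),io(io(pair(char,char))))))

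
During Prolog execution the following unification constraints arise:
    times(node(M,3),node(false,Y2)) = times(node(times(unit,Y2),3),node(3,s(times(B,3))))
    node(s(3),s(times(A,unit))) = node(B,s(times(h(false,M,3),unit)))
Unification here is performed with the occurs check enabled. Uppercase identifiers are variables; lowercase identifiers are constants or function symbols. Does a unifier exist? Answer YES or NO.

Decompose times/2: node(M,3) = node(times(unit,Y2),3),  node(false,Y2) = node(3,s(times(B,3))).
Decompose node/2: M = times(unit,Y2),  3 = 3.
Bind M := times(unit,Y2); substituting into the one remaining equation that mentions M gives: node(s(3),s(times(A,unit))) = node(B,s(times(h(false,times(unit,Y2),3),unit))).
Delete trivial equation 3 = 3.
Decompose node/2: false = 3,  Y2 = s(times(B,3)).
Clash: constants false and 3 differ; no unifier exists.

NO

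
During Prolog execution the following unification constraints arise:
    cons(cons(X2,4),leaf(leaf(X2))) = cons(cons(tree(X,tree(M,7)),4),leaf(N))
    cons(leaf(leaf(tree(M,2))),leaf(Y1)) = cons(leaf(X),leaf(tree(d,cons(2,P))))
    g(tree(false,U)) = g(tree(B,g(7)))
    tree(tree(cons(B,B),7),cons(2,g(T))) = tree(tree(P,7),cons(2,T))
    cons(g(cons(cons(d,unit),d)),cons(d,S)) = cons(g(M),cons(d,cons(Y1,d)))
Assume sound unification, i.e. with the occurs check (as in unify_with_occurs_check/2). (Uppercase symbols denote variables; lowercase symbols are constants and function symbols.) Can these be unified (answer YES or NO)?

NO

Decompose cons/2: cons(X2,4) = cons(tree(X,tree(M,7)),4),  leaf(leaf(X2)) = leaf(N).
Decompose cons/2: X2 = tree(X,tree(M,7)),  4 = 4.
Bind X2 := tree(X,tree(M,7)); substituting into the one remaining equation that mentions X2 gives: leaf(leaf(tree(X,tree(M,7)))) = leaf(N).
Delete trivial equation 4 = 4.
Decompose leaf/1: leaf(tree(X,tree(M,7))) = N.
Bind N := leaf(tree(X,tree(M,7))); no other remaining equation mentions N.
Decompose cons/2: leaf(leaf(tree(M,2))) = leaf(X),  leaf(Y1) = leaf(tree(d,cons(2,P))).
Decompose leaf/1: leaf(tree(M,2)) = X.
Bind X := leaf(tree(M,2)); no other remaining equation mentions X. Substituting into the earlier bindings gives X2 := tree(leaf(tree(M,2)),tree(M,7)), N := leaf(tree(leaf(tree(M,2)),tree(M,7))).
Decompose leaf/1: Y1 = tree(d,cons(2,P)).
Bind Y1 := tree(d,cons(2,P)); substituting into the one remaining equation that mentions Y1 gives: cons(g(cons(cons(d,unit),d)),cons(d,S)) = cons(g(M),cons(d,cons(tree(d,cons(2,P)),d))).
Decompose g/1: tree(false,U) = tree(B,g(7)).
Decompose tree/2: false = B,  U = g(7).
Bind B := false; substituting into the one remaining equation that mentions B gives: tree(tree(cons(false,false),7),cons(2,g(T))) = tree(tree(P,7),cons(2,T)).
Bind U := g(7); no other remaining equation mentions U.
Decompose tree/2: tree(cons(false,false),7) = tree(P,7),  cons(2,g(T)) = cons(2,T).
Decompose tree/2: cons(false,false) = P,  7 = 7.
Bind P := cons(false,false); substituting into the one remaining equation that mentions P gives: cons(g(cons(cons(d,unit),d)),cons(d,S)) = cons(g(M),cons(d,cons(tree(d,cons(2,cons(false,false))),d))). Substituting into the earlier binding gives Y1 := tree(d,cons(2,cons(false,false))).
Delete trivial equation 7 = 7.
Decompose cons/2: 2 = 2,  g(T) = T.
Delete trivial equation 2 = 2.
Occurs check fails: T occurs in g(T); the equation T = g(T) has no finite solution.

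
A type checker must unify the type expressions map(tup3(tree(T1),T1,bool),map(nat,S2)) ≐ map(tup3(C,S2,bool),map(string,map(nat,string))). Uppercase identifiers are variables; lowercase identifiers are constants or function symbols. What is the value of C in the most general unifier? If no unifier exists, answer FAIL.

FAIL

Decompose map/2: tup3(tree(T1),T1,bool) ≐ tup3(C,S2,bool),  map(nat,S2) ≐ map(string,map(nat,string)).
Decompose tup3/3: tree(T1) ≐ C,  T1 ≐ S2,  bool ≐ bool.
Bind C := tree(T1); no other remaining equation mentions C.
Bind T1 := S2; no other remaining equation mentions T1. Substituting into the earlier binding gives C := tree(S2).
Delete trivial equation bool ≐ bool.
Decompose map/2: nat ≐ string,  S2 ≐ map(nat,string).
Clash: constants nat and string differ; no unifier exists.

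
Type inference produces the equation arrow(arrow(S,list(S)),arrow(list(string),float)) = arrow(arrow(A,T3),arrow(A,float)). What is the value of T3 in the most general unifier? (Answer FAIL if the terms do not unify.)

list(list(string))

Decompose arrow/2: arrow(S,list(S)) = arrow(A,T3),  arrow(list(string),float) = arrow(A,float).
Decompose arrow/2: S = A,  list(S) = T3.
Bind S := A; substituting into the one remaining equation that mentions S gives: list(A) = T3.
Bind T3 := list(A); no other remaining equation mentions T3.
Decompose arrow/2: list(string) = A,  float = float.
Bind A := list(string); no other remaining equation mentions A. Substituting into the earlier bindings gives S := list(string), T3 := list(list(string)).
Delete trivial equation float = float.
MGU = { S := list(string), T3 := list(list(string)), A := list(string) }, so T3 := list(list(string)).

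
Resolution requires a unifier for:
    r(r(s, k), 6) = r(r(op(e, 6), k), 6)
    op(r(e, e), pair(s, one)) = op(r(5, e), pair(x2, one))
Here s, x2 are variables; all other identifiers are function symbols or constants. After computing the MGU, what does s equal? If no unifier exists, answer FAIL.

FAIL

Decompose r/2: r(s, k) = r(op(e, 6), k),  6 = 6.
Decompose r/2: s = op(e, 6),  k = k.
Bind s := op(e, 6); substituting into the one remaining equation that mentions s gives: op(r(e, e), pair(op(e, 6), one)) = op(r(5, e), pair(x2, one)).
Delete trivial equation k = k.
Delete trivial equation 6 = 6.
Decompose op/2: r(e, e) = r(5, e),  pair(op(e, 6), one) = pair(x2, one).
Decompose r/2: e = 5,  e = e.
Clash: constants e and 5 differ; no unifier exists.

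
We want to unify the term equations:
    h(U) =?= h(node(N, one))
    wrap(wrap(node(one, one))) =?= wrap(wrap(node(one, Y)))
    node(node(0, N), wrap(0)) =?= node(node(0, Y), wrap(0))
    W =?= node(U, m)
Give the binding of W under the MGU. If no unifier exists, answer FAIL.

Decompose h/1: U =?= node(N, one).
Bind U := node(N, one); substituting into the one remaining equation that mentions U gives: W =?= node(node(N, one), m).
Decompose wrap/1: wrap(node(one, one)) =?= wrap(node(one, Y)).
Decompose wrap/1: node(one, one) =?= node(one, Y).
Decompose node/2: one =?= one,  one =?= Y.
Delete trivial equation one =?= one.
Bind Y := one; substituting into the one remaining equation that mentions Y gives: node(node(0, N), wrap(0)) =?= node(node(0, one), wrap(0)).
Decompose node/2: node(0, N) =?= node(0, one),  wrap(0) =?= wrap(0).
Decompose node/2: 0 =?= 0,  N =?= one.
Delete trivial equation 0 =?= 0.
Bind N := one; substituting into the one remaining equation that mentions N gives: W =?= node(node(one, one), m). Substituting into the earlier binding gives U := node(one, one).
Delete trivial equation wrap(0) =?= wrap(0).
Bind W := node(node(one, one), m).
MGU = { U ↦ node(one, one), Y ↦ one, N ↦ one, W ↦ node(node(one, one), m) }, so W ↦ node(node(one, one), m).

node(node(one, one), m)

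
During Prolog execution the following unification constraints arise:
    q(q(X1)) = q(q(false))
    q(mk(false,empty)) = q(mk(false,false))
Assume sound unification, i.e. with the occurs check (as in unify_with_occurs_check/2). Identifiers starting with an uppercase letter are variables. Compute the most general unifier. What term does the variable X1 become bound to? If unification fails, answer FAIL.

Decompose q/1: q(X1) = q(false).
Decompose q/1: X1 = false.
Bind X1 := false; no other remaining equation mentions X1.
Decompose q/1: mk(false,empty) = mk(false,false).
Decompose mk/2: false = false,  empty = false.
Delete trivial equation false = false.
Clash: constants empty and false differ; no unifier exists.

FAIL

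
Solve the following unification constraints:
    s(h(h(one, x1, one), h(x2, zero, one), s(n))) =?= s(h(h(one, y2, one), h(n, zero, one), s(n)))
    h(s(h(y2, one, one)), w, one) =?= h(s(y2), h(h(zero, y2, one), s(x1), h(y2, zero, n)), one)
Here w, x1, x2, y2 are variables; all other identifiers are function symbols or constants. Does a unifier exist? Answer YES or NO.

NO

Decompose s/1: h(h(one, x1, one), h(x2, zero, one), s(n)) =?= h(h(one, y2, one), h(n, zero, one), s(n)).
Decompose h/3: h(one, x1, one) =?= h(one, y2, one),  h(x2, zero, one) =?= h(n, zero, one),  s(n) =?= s(n).
Decompose h/3: one =?= one,  x1 =?= y2,  one =?= one.
Delete trivial equation one =?= one.
Bind x1 := y2; substituting into the one remaining equation that mentions x1 gives: h(s(h(y2, one, one)), w, one) =?= h(s(y2), h(h(zero, y2, one), s(y2), h(y2, zero, n)), one).
Delete trivial equation one =?= one.
Decompose h/3: x2 =?= n,  zero =?= zero,  one =?= one.
Bind x2 := n; no other remaining equation mentions x2.
Delete trivial equation zero =?= zero.
Delete trivial equation one =?= one.
Delete trivial equation s(n) =?= s(n).
Decompose h/3: s(h(y2, one, one)) =?= s(y2),  w =?= h(h(zero, y2, one), s(y2), h(y2, zero, n)),  one =?= one.
Decompose s/1: h(y2, one, one) =?= y2.
Occurs check fails: y2 occurs in h(y2, one, one); the equation y2 =?= h(y2, one, one) has no finite solution.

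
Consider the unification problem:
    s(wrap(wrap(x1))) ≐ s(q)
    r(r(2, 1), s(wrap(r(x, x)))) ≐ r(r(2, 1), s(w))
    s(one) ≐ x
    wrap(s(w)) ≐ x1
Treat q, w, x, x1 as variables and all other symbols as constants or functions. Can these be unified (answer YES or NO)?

Decompose s/1: wrap(wrap(x1)) ≐ q.
Bind q := wrap(wrap(x1)); no other remaining equation mentions q.
Decompose r/2: r(2, 1) ≐ r(2, 1),  s(wrap(r(x, x))) ≐ s(w).
Delete trivial equation r(2, 1) ≐ r(2, 1).
Decompose s/1: wrap(r(x, x)) ≐ w.
Bind w := wrap(r(x, x)); substituting into the one remaining equation that mentions w gives: wrap(s(wrap(r(x, x)))) ≐ x1.
Bind x := s(one); substituting into the remaining equation gives: wrap(s(wrap(r(s(one), s(one))))) ≐ x1. Substituting into the earlier binding gives w := wrap(r(s(one), s(one))).
Bind x1 := wrap(s(wrap(r(s(one), s(one))))). Substituting into the earlier binding gives q := wrap(wrap(wrap(s(wrap(r(s(one), s(one))))))).
No equations remain and no clash or occurs-check failure arose, so a unifier exists.

YES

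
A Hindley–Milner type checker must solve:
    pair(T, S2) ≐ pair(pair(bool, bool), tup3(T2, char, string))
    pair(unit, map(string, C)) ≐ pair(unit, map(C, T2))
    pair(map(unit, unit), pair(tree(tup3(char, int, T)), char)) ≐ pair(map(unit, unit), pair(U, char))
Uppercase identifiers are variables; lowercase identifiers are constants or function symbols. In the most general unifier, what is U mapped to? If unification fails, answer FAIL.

Decompose pair/2: T ≐ pair(bool, bool),  S2 ≐ tup3(T2, char, string).
Bind T := pair(bool, bool); substituting into the one remaining equation that mentions T gives: pair(map(unit, unit), pair(tree(tup3(char, int, pair(bool, bool))), char)) ≐ pair(map(unit, unit), pair(U, char)).
Bind S2 := tup3(T2, char, string); no other remaining equation mentions S2.
Decompose pair/2: unit ≐ unit,  map(string, C) ≐ map(C, T2).
Delete trivial equation unit ≐ unit.
Decompose map/2: string ≐ C,  C ≐ T2.
Bind C := string; substituting into the one remaining equation that mentions C gives: string ≐ T2.
Bind T2 := string; no other remaining equation mentions T2. Substituting into the earlier binding gives S2 := tup3(string, char, string).
Decompose pair/2: map(unit, unit) ≐ map(unit, unit),  pair(tree(tup3(char, int, pair(bool, bool))), char) ≐ pair(U, char).
Delete trivial equation map(unit, unit) ≐ map(unit, unit).
Decompose pair/2: tree(tup3(char, int, pair(bool, bool))) ≐ U,  char ≐ char.
Bind U := tree(tup3(char, int, pair(bool, bool))); no other remaining equation mentions U.
Delete trivial equation char ≐ char.
MGU = { T := pair(bool, bool), S2 := tup3(string, char, string), C := string, T2 := string, U := tree(tup3(char, int, pair(bool, bool))) }, so U := tree(tup3(char, int, pair(bool, bool))).

tree(tup3(char, int, pair(bool, bool)))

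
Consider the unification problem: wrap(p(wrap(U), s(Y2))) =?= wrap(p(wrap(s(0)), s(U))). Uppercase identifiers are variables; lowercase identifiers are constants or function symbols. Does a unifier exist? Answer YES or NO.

Decompose wrap/1: p(wrap(U), s(Y2)) =?= p(wrap(s(0)), s(U)).
Decompose p/2: wrap(U) =?= wrap(s(0)),  s(Y2) =?= s(U).
Decompose wrap/1: U =?= s(0).
Bind U := s(0); substituting into the remaining equation gives: s(Y2) =?= s(s(0)).
Decompose s/1: Y2 =?= s(0).
Bind Y2 := s(0).
No equations remain and no clash or occurs-check failure arose, so a unifier exists.

YES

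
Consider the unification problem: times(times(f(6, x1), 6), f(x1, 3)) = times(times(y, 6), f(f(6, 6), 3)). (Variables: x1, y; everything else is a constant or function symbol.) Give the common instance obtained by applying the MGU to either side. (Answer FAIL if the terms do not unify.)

times(times(f(6, f(6, 6)), 6), f(f(6, 6), 3))

Decompose times/2: times(f(6, x1), 6) = times(y, 6),  f(x1, 3) = f(f(6, 6), 3).
Decompose times/2: f(6, x1) = y,  6 = 6.
Bind y := f(6, x1); no other remaining equation mentions y.
Delete trivial equation 6 = 6.
Decompose f/2: x1 = f(6, 6),  3 = 3.
Bind x1 := f(6, 6); no other remaining equation mentions x1. Substituting into the earlier binding gives y := f(6, f(6, 6)).
Delete trivial equation 3 = 3.
Applying the MGU to either side gives times(times(f(6, f(6, 6)), 6), f(f(6, 6), 3)).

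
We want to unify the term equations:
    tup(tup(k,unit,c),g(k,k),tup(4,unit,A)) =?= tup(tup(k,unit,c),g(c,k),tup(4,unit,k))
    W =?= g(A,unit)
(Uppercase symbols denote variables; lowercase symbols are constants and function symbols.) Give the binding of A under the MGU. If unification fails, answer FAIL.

Decompose tup/3: tup(k,unit,c) =?= tup(k,unit,c),  g(k,k) =?= g(c,k),  tup(4,unit,A) =?= tup(4,unit,k).
Delete trivial equation tup(k,unit,c) =?= tup(k,unit,c).
Decompose g/2: k =?= c,  k =?= k.
Clash: constants k and c differ; no unifier exists.

FAIL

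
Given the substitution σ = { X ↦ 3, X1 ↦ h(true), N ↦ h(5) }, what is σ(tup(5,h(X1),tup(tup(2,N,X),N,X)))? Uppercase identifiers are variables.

tup(5,h(h(true)),tup(tup(2,h(5),3),h(5),3))

Replace each occurrence of X with 3.
Replace each occurrence of X1 with h(true).
Replace each occurrence of N with h(5).
Result: tup(5,h(h(true)),tup(tup(2,h(5),3),h(5),3)).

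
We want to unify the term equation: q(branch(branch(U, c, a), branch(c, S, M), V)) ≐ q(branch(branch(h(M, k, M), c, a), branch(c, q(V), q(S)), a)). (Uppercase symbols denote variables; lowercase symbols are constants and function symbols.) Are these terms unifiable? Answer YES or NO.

Decompose q/1: branch(branch(U, c, a), branch(c, S, M), V) ≐ branch(branch(h(M, k, M), c, a), branch(c, q(V), q(S)), a).
Decompose branch/3: branch(U, c, a) ≐ branch(h(M, k, M), c, a),  branch(c, S, M) ≐ branch(c, q(V), q(S)),  V ≐ a.
Decompose branch/3: U ≐ h(M, k, M),  c ≐ c,  a ≐ a.
Bind U := h(M, k, M); no other remaining equation mentions U.
Delete trivial equation c ≐ c.
Delete trivial equation a ≐ a.
Decompose branch/3: c ≐ c,  S ≐ q(V),  M ≐ q(S).
Delete trivial equation c ≐ c.
Bind S := q(V); substituting into the one remaining equation that mentions S gives: M ≐ q(q(V)).
Bind M := q(q(V)); no other remaining equation mentions M. Substituting into the earlier binding gives U := h(q(q(V)), k, q(q(V))).
Bind V := a. Substituting into the earlier bindings gives U := h(q(q(a)), k, q(q(a))), S := q(a), M := q(q(a)).
No equations remain and no clash or occurs-check failure arose, so a unifier exists.

YES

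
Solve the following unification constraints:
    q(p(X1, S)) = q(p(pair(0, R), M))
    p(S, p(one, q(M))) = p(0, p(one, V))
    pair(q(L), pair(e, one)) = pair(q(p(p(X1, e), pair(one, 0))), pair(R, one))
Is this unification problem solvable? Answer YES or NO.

YES

Decompose q/1: p(X1, S) = p(pair(0, R), M).
Decompose p/2: X1 = pair(0, R),  S = M.
Bind X1 := pair(0, R); substituting into the one remaining equation that mentions X1 gives: pair(q(L), pair(e, one)) = pair(q(p(p(pair(0, R), e), pair(one, 0))), pair(R, one)).
Bind S := M; substituting into the one remaining equation that mentions S gives: p(M, p(one, q(M))) = p(0, p(one, V)).
Decompose p/2: M = 0,  p(one, q(M)) = p(one, V).
Bind M := 0; substituting into the one remaining equation that mentions M gives: p(one, q(0)) = p(one, V). Substituting into the earlier binding gives S := 0.
Decompose p/2: one = one,  q(0) = V.
Delete trivial equation one = one.
Bind V := q(0); no other remaining equation mentions V.
Decompose pair/2: q(L) = q(p(p(pair(0, R), e), pair(one, 0))),  pair(e, one) = pair(R, one).
Decompose q/1: L = p(p(pair(0, R), e), pair(one, 0)).
Bind L := p(p(pair(0, R), e), pair(one, 0)); no other remaining equation mentions L.
Decompose pair/2: e = R,  one = one.
Bind R := e; no other remaining equation mentions R. Substituting into the earlier bindings gives X1 := pair(0, e), L := p(p(pair(0, e), e), pair(one, 0)).
Delete trivial equation one = one.
No equations remain and no clash or occurs-check failure arose, so a unifier exists.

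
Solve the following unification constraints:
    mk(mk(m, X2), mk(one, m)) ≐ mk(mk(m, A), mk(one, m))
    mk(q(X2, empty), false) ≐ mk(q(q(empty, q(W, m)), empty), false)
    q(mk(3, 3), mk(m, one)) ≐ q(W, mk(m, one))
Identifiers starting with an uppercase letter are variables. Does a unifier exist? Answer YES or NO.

Decompose mk/2: mk(m, X2) ≐ mk(m, A),  mk(one, m) ≐ mk(one, m).
Decompose mk/2: m ≐ m,  X2 ≐ A.
Delete trivial equation m ≐ m.
Bind X2 := A; substituting into the one remaining equation that mentions X2 gives: mk(q(A, empty), false) ≐ mk(q(q(empty, q(W, m)), empty), false).
Delete trivial equation mk(one, m) ≐ mk(one, m).
Decompose mk/2: q(A, empty) ≐ q(q(empty, q(W, m)), empty),  false ≐ false.
Decompose q/2: A ≐ q(empty, q(W, m)),  empty ≐ empty.
Bind A := q(empty, q(W, m)); no other remaining equation mentions A. Substituting into the earlier binding gives X2 := q(empty, q(W, m)).
Delete trivial equation empty ≐ empty.
Delete trivial equation false ≐ false.
Decompose q/2: mk(3, 3) ≐ W,  mk(m, one) ≐ mk(m, one).
Bind W := mk(3, 3); no other remaining equation mentions W. Substituting into the earlier bindings gives X2 := q(empty, q(mk(3, 3), m)), A := q(empty, q(mk(3, 3), m)).
Delete trivial equation mk(m, one) ≐ mk(m, one).
No equations remain and no clash or occurs-check failure arose, so a unifier exists.

YES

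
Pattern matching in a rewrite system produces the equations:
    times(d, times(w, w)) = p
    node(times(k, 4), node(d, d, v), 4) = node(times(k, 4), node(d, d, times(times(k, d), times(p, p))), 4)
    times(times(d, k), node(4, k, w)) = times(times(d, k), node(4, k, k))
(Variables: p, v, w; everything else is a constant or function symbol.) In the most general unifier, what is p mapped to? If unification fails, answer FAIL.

Bind p := times(d, times(w, w)); substituting into the one remaining equation that mentions p gives: node(times(k, 4), node(d, d, v), 4) = node(times(k, 4), node(d, d, times(times(k, d), times(times(d, times(w, w)), times(d, times(w, w))))), 4).
Decompose node/3: times(k, 4) = times(k, 4),  node(d, d, v) = node(d, d, times(times(k, d), times(times(d, times(w, w)), times(d, times(w, w))))),  4 = 4.
Delete trivial equation times(k, 4) = times(k, 4).
Decompose node/3: d = d,  d = d,  v = times(times(k, d), times(times(d, times(w, w)), times(d, times(w, w)))).
Delete trivial equation d = d.
Delete trivial equation d = d.
Bind v := times(times(k, d), times(times(d, times(w, w)), times(d, times(w, w)))); no other remaining equation mentions v.
Delete trivial equation 4 = 4.
Decompose times/2: times(d, k) = times(d, k),  node(4, k, w) = node(4, k, k).
Delete trivial equation times(d, k) = times(d, k).
Decompose node/3: 4 = 4,  k = k,  w = k.
Delete trivial equation 4 = 4.
Delete trivial equation k = k.
Bind w := k. Substituting into the earlier bindings gives p := times(d, times(k, k)), v := times(times(k, d), times(times(d, times(k, k)), times(d, times(k, k)))).
MGU = { p ↦ times(d, times(k, k)), v ↦ times(times(k, d), times(times(d, times(k, k)), times(d, times(k, k)))), w ↦ k }, so p ↦ times(d, times(k, k)).

times(d, times(k, k))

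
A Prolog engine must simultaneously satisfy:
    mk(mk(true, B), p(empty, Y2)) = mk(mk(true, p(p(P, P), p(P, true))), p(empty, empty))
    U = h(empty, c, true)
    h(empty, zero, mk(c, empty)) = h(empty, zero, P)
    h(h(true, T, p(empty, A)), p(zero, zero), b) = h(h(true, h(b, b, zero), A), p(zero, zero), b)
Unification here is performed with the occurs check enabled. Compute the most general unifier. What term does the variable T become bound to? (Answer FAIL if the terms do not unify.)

FAIL

Decompose mk/2: mk(true, B) = mk(true, p(p(P, P), p(P, true))),  p(empty, Y2) = p(empty, empty).
Decompose mk/2: true = true,  B = p(p(P, P), p(P, true)).
Delete trivial equation true = true.
Bind B := p(p(P, P), p(P, true)); no other remaining equation mentions B.
Decompose p/2: empty = empty,  Y2 = empty.
Delete trivial equation empty = empty.
Bind Y2 := empty; no other remaining equation mentions Y2.
Bind U := h(empty, c, true); no other remaining equation mentions U.
Decompose h/3: empty = empty,  zero = zero,  mk(c, empty) = P.
Delete trivial equation empty = empty.
Delete trivial equation zero = zero.
Bind P := mk(c, empty); no other remaining equation mentions P. Substituting into the earlier binding gives B := p(p(mk(c, empty), mk(c, empty)), p(mk(c, empty), true)).
Decompose h/3: h(true, T, p(empty, A)) = h(true, h(b, b, zero), A),  p(zero, zero) = p(zero, zero),  b = b.
Decompose h/3: true = true,  T = h(b, b, zero),  p(empty, A) = A.
Delete trivial equation true = true.
Bind T := h(b, b, zero); no other remaining equation mentions T.
Occurs check fails: A occurs in p(empty, A); the equation A = p(empty, A) has no finite solution.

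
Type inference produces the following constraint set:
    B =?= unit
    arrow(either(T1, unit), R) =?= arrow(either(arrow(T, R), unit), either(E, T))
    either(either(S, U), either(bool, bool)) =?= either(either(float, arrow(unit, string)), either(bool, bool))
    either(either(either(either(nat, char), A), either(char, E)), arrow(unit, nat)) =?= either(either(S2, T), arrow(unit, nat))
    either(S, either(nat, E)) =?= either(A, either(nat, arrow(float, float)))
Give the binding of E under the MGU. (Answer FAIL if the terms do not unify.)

Bind B := unit; no other remaining equation mentions B.
Decompose arrow/2: either(T1, unit) =?= either(arrow(T, R), unit),  R =?= either(E, T).
Decompose either/2: T1 =?= arrow(T, R),  unit =?= unit.
Bind T1 := arrow(T, R); no other remaining equation mentions T1.
Delete trivial equation unit =?= unit.
Bind R := either(E, T); no other remaining equation mentions R. Substituting into the earlier binding gives T1 := arrow(T, either(E, T)).
Decompose either/2: either(S, U) =?= either(float, arrow(unit, string)),  either(bool, bool) =?= either(bool, bool).
Decompose either/2: S =?= float,  U =?= arrow(unit, string).
Bind S := float; substituting into the one remaining equation that mentions S gives: either(float, either(nat, E)) =?= either(A, either(nat, arrow(float, float))).
Bind U := arrow(unit, string); no other remaining equation mentions U.
Delete trivial equation either(bool, bool) =?= either(bool, bool).
Decompose either/2: either(either(either(nat, char), A), either(char, E)) =?= either(S2, T),  arrow(unit, nat) =?= arrow(unit, nat).
Decompose either/2: either(either(nat, char), A) =?= S2,  either(char, E) =?= T.
Bind S2 := either(either(nat, char), A); no other remaining equation mentions S2.
Bind T := either(char, E); no other remaining equation mentions T. Substituting into the earlier bindings gives T1 := arrow(either(char, E), either(E, either(char, E))), R := either(E, either(char, E)).
Delete trivial equation arrow(unit, nat) =?= arrow(unit, nat).
Decompose either/2: float =?= A,  either(nat, E) =?= either(nat, arrow(float, float)).
Bind A := float; no other remaining equation mentions A. Substituting into the earlier binding gives S2 := either(either(nat, char), float).
Decompose either/2: nat =?= nat,  E =?= arrow(float, float).
Delete trivial equation nat =?= nat.
Bind E := arrow(float, float). Substituting into the earlier bindings gives T1 := arrow(either(char, arrow(float, float)), either(arrow(float, float), either(char, arrow(float, float)))), R := either(arrow(float, float), either(char, arrow(float, float))), T := either(char, arrow(float, float)).
MGU = { B := unit, T1 := arrow(either(char, arrow(float, float)), either(arrow(float, float), either(char, arrow(float, float)))), R := either(arrow(float, float), either(char, arrow(float, float))), S := float, U := arrow(unit, string), S2 := either(either(nat, char), float), T := either(char, arrow(float, float)), A := float, E := arrow(float, float) }, so E := arrow(float, float).

arrow(float, float)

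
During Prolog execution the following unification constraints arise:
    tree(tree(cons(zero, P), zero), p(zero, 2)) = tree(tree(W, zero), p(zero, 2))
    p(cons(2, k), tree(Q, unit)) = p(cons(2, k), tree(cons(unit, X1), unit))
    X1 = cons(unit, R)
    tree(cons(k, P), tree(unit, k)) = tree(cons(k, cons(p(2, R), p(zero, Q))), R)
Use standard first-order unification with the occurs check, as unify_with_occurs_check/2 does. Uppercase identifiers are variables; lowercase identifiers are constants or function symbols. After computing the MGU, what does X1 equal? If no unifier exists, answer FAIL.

cons(unit, tree(unit, k))

Decompose tree/2: tree(cons(zero, P), zero) = tree(W, zero),  p(zero, 2) = p(zero, 2).
Decompose tree/2: cons(zero, P) = W,  zero = zero.
Bind W := cons(zero, P); no other remaining equation mentions W.
Delete trivial equation zero = zero.
Delete trivial equation p(zero, 2) = p(zero, 2).
Decompose p/2: cons(2, k) = cons(2, k),  tree(Q, unit) = tree(cons(unit, X1), unit).
Delete trivial equation cons(2, k) = cons(2, k).
Decompose tree/2: Q = cons(unit, X1),  unit = unit.
Bind Q := cons(unit, X1); substituting into the one remaining equation that mentions Q gives: tree(cons(k, P), tree(unit, k)) = tree(cons(k, cons(p(2, R), p(zero, cons(unit, X1)))), R).
Delete trivial equation unit = unit.
Bind X1 := cons(unit, R); substituting into the remaining equation gives: tree(cons(k, P), tree(unit, k)) = tree(cons(k, cons(p(2, R), p(zero, cons(unit, cons(unit, R))))), R). Substituting into the earlier binding gives Q := cons(unit, cons(unit, R)).
Decompose tree/2: cons(k, P) = cons(k, cons(p(2, R), p(zero, cons(unit, cons(unit, R))))),  tree(unit, k) = R.
Decompose cons/2: k = k,  P = cons(p(2, R), p(zero, cons(unit, cons(unit, R)))).
Delete trivial equation k = k.
Bind P := cons(p(2, R), p(zero, cons(unit, cons(unit, R)))); no other remaining equation mentions P. Substituting into the earlier binding gives W := cons(zero, cons(p(2, R), p(zero, cons(unit, cons(unit, R))))).
Bind R := tree(unit, k). Substituting into the earlier bindings gives W := cons(zero, cons(p(2, tree(unit, k)), p(zero, cons(unit, cons(unit, tree(unit, k)))))), Q := cons(unit, cons(unit, tree(unit, k))), X1 := cons(unit, tree(unit, k)), P := cons(p(2, tree(unit, k)), p(zero, cons(unit, cons(unit, tree(unit, k))))).
MGU = { W ↦ cons(zero, cons(p(2, tree(unit, k)), p(zero, cons(unit, cons(unit, tree(unit, k)))))), Q ↦ cons(unit, cons(unit, tree(unit, k))), X1 ↦ cons(unit, tree(unit, k)), P ↦ cons(p(2, tree(unit, k)), p(zero, cons(unit, cons(unit, tree(unit, k))))), R ↦ tree(unit, k) }, so X1 ↦ cons(unit, tree(unit, k)).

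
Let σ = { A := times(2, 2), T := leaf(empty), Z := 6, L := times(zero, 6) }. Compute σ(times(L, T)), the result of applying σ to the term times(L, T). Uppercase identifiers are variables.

Replace each occurrence of T with leaf(empty).
Replace each occurrence of L with times(zero, 6).
Result: times(times(zero, 6), leaf(empty)).

times(times(zero, 6), leaf(empty))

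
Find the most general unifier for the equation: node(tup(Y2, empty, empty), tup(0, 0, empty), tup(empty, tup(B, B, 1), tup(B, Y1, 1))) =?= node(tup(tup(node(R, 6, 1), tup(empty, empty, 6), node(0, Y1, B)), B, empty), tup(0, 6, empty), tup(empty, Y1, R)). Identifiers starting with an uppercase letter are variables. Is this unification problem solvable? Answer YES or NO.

Decompose node/3: tup(Y2, empty, empty) =?= tup(tup(node(R, 6, 1), tup(empty, empty, 6), node(0, Y1, B)), B, empty),  tup(0, 0, empty) =?= tup(0, 6, empty),  tup(empty, tup(B, B, 1), tup(B, Y1, 1)) =?= tup(empty, Y1, R).
Decompose tup/3: Y2 =?= tup(node(R, 6, 1), tup(empty, empty, 6), node(0, Y1, B)),  empty =?= B,  empty =?= empty.
Bind Y2 := tup(node(R, 6, 1), tup(empty, empty, 6), node(0, Y1, B)); no other remaining equation mentions Y2.
Bind B := empty; substituting into the one remaining equation that mentions B gives: tup(empty, tup(empty, empty, 1), tup(empty, Y1, 1)) =?= tup(empty, Y1, R). Substituting into the earlier binding gives Y2 := tup(node(R, 6, 1), tup(empty, empty, 6), node(0, Y1, empty)).
Delete trivial equation empty =?= empty.
Decompose tup/3: 0 =?= 0,  0 =?= 6,  empty =?= empty.
Delete trivial equation 0 =?= 0.
Clash: constants 0 and 6 differ; no unifier exists.

NO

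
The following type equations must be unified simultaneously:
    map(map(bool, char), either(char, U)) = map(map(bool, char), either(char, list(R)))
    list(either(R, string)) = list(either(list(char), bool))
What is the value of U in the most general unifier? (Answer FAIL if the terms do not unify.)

Decompose map/2: map(bool, char) = map(bool, char),  either(char, U) = either(char, list(R)).
Delete trivial equation map(bool, char) = map(bool, char).
Decompose either/2: char = char,  U = list(R).
Delete trivial equation char = char.
Bind U := list(R); no other remaining equation mentions U.
Decompose list/1: either(R, string) = either(list(char), bool).
Decompose either/2: R = list(char),  string = bool.
Bind R := list(char); no other remaining equation mentions R. Substituting into the earlier binding gives U := list(list(char)).
Clash: constants string and bool differ; no unifier exists.

FAIL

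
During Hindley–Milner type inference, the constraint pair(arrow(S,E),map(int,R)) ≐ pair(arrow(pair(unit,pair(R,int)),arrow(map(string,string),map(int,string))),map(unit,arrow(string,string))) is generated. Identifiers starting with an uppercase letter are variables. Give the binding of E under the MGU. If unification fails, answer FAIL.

Decompose pair/2: arrow(S,E) ≐ arrow(pair(unit,pair(R,int)),arrow(map(string,string),map(int,string))),  map(int,R) ≐ map(unit,arrow(string,string)).
Decompose arrow/2: S ≐ pair(unit,pair(R,int)),  E ≐ arrow(map(string,string),map(int,string)).
Bind S := pair(unit,pair(R,int)); no other remaining equation mentions S.
Bind E := arrow(map(string,string),map(int,string)); no other remaining equation mentions E.
Decompose map/2: int ≐ unit,  R ≐ arrow(string,string).
Clash: constants int and unit differ; no unifier exists.

FAIL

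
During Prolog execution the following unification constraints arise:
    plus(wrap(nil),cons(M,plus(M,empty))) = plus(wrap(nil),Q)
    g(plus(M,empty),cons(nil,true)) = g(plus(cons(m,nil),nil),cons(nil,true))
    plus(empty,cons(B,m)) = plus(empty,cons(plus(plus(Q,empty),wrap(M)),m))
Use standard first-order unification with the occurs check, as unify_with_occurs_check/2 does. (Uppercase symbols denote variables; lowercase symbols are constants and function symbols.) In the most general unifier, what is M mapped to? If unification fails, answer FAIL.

Decompose plus/2: wrap(nil) = wrap(nil),  cons(M,plus(M,empty)) = Q.
Delete trivial equation wrap(nil) = wrap(nil).
Bind Q := cons(M,plus(M,empty)); substituting into the one remaining equation that mentions Q gives: plus(empty,cons(B,m)) = plus(empty,cons(plus(plus(cons(M,plus(M,empty)),empty),wrap(M)),m)).
Decompose g/2: plus(M,empty) = plus(cons(m,nil),nil),  cons(nil,true) = cons(nil,true).
Decompose plus/2: M = cons(m,nil),  empty = nil.
Bind M := cons(m,nil); substituting into the one remaining equation that mentions M gives: plus(empty,cons(B,m)) = plus(empty,cons(plus(plus(cons(cons(m,nil),plus(cons(m,nil),empty)),empty),wrap(cons(m,nil))),m)). Substituting into the earlier binding gives Q := cons(cons(m,nil),plus(cons(m,nil),empty)).
Clash: constants empty and nil differ; no unifier exists.

FAIL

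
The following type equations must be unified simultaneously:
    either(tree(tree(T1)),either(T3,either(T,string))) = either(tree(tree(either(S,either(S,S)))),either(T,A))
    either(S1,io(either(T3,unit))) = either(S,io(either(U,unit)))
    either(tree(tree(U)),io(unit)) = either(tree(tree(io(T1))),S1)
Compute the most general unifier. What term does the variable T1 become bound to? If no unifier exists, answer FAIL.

Decompose either/2: tree(tree(T1)) = tree(tree(either(S,either(S,S)))),  either(T3,either(T,string)) = either(T,A).
Decompose tree/1: tree(T1) = tree(either(S,either(S,S))).
Decompose tree/1: T1 = either(S,either(S,S)).
Bind T1 := either(S,either(S,S)); substituting into the one remaining equation that mentions T1 gives: either(tree(tree(U)),io(unit)) = either(tree(tree(io(either(S,either(S,S))))),S1).
Decompose either/2: T3 = T,  either(T,string) = A.
Bind T3 := T; substituting into the one remaining equation that mentions T3 gives: either(S1,io(either(T,unit))) = either(S,io(either(U,unit))).
Bind A := either(T,string); no other remaining equation mentions A.
Decompose either/2: S1 = S,  io(either(T,unit)) = io(either(U,unit)).
Bind S1 := S; substituting into the one remaining equation that mentions S1 gives: either(tree(tree(U)),io(unit)) = either(tree(tree(io(either(S,either(S,S))))),S).
Decompose io/1: either(T,unit) = either(U,unit).
Decompose either/2: T = U,  unit = unit.
Bind T := U; no other remaining equation mentions T. Substituting into the earlier bindings gives T3 := U, A := either(U,string).
Delete trivial equation unit = unit.
Decompose either/2: tree(tree(U)) = tree(tree(io(either(S,either(S,S))))),  io(unit) = S.
Decompose tree/1: tree(U) = tree(io(either(S,either(S,S)))).
Decompose tree/1: U = io(either(S,either(S,S))).
Bind U := io(either(S,either(S,S))); no other remaining equation mentions U. Substituting into the earlier bindings gives T3 := io(either(S,either(S,S))), A := either(io(either(S,either(S,S))),string), T := io(either(S,either(S,S))).
Bind S := io(unit). Substituting into the earlier bindings gives T1 := either(io(unit),either(io(unit),io(unit))), T3 := io(either(io(unit),either(io(unit),io(unit)))), A := either(io(either(io(unit),either(io(unit),io(unit)))),string), S1 := io(unit), T := io(either(io(unit),either(io(unit),io(unit)))), U := io(either(io(unit),either(io(unit),io(unit)))).
MGU = { T1 -> either(io(unit),either(io(unit),io(unit))), T3 -> io(either(io(unit),either(io(unit),io(unit)))), A -> either(io(either(io(unit),either(io(unit),io(unit)))),string), S1 -> io(unit), T -> io(either(io(unit),either(io(unit),io(unit)))), U -> io(either(io(unit),either(io(unit),io(unit)))), S -> io(unit) }, so T1 -> either(io(unit),either(io(unit),io(unit))).

either(io(unit),either(io(unit),io(unit)))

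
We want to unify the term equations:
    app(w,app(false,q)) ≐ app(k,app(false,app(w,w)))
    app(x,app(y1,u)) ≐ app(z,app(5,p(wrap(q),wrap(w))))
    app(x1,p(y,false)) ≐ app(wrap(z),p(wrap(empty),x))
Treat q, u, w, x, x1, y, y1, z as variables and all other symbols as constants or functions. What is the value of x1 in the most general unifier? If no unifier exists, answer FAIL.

wrap(false)

Decompose app/2: w ≐ k,  app(false,q) ≐ app(false,app(w,w)).
Bind w := k; substituting into the 2 remaining equations that mention w gives: app(false,q) ≐ app(false,app(k,k)),  app(x,app(y1,u)) ≐ app(z,app(5,p(wrap(q),wrap(k)))).
Decompose app/2: false ≐ false,  q ≐ app(k,k).
Delete trivial equation false ≐ false.
Bind q := app(k,k); substituting into the one remaining equation that mentions q gives: app(x,app(y1,u)) ≐ app(z,app(5,p(wrap(app(k,k)),wrap(k)))).
Decompose app/2: x ≐ z,  app(y1,u) ≐ app(5,p(wrap(app(k,k)),wrap(k))).
Bind x := z; substituting into the one remaining equation that mentions x gives: app(x1,p(y,false)) ≐ app(wrap(z),p(wrap(empty),z)).
Decompose app/2: y1 ≐ 5,  u ≐ p(wrap(app(k,k)),wrap(k)).
Bind y1 := 5; no other remaining equation mentions y1.
Bind u := p(wrap(app(k,k)),wrap(k)); no other remaining equation mentions u.
Decompose app/2: x1 ≐ wrap(z),  p(y,false) ≐ p(wrap(empty),z).
Bind x1 := wrap(z); no other remaining equation mentions x1.
Decompose p/2: y ≐ wrap(empty),  false ≐ z.
Bind y := wrap(empty); no other remaining equation mentions y.
Bind z := false. Substituting into the earlier bindings gives x := false, x1 := wrap(false).
MGU = { w ↦ k, q ↦ app(k,k), x ↦ false, y1 ↦ 5, u ↦ p(wrap(app(k,k)),wrap(k)), x1 ↦ wrap(false), y ↦ wrap(empty), z ↦ false }, so x1 ↦ wrap(false).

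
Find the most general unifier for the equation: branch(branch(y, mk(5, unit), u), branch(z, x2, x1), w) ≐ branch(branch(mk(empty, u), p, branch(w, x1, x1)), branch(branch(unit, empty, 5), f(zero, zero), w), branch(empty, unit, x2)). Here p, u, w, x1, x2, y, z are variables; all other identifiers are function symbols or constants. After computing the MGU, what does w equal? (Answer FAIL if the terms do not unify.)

branch(empty, unit, f(zero, zero))

Decompose branch/3: branch(y, mk(5, unit), u) ≐ branch(mk(empty, u), p, branch(w, x1, x1)),  branch(z, x2, x1) ≐ branch(branch(unit, empty, 5), f(zero, zero), w),  w ≐ branch(empty, unit, x2).
Decompose branch/3: y ≐ mk(empty, u),  mk(5, unit) ≐ p,  u ≐ branch(w, x1, x1).
Bind y := mk(empty, u); no other remaining equation mentions y.
Bind p := mk(5, unit); no other remaining equation mentions p.
Bind u := branch(w, x1, x1); no other remaining equation mentions u. Substituting into the earlier binding gives y := mk(empty, branch(w, x1, x1)).
Decompose branch/3: z ≐ branch(unit, empty, 5),  x2 ≐ f(zero, zero),  x1 ≐ w.
Bind z := branch(unit, empty, 5); no other remaining equation mentions z.
Bind x2 := f(zero, zero); substituting into the one remaining equation that mentions x2 gives: w ≐ branch(empty, unit, f(zero, zero)).
Bind x1 := w; no other remaining equation mentions x1. Substituting into the earlier bindings gives y := mk(empty, branch(w, w, w)), u := branch(w, w, w).
Bind w := branch(empty, unit, f(zero, zero)). Substituting into the earlier bindings gives y := mk(empty, branch(branch(empty, unit, f(zero, zero)), branch(empty, unit, f(zero, zero)), branch(empty, unit, f(zero, zero)))), u := branch(branch(empty, unit, f(zero, zero)), branch(empty, unit, f(zero, zero)), branch(empty, unit, f(zero, zero))), x1 := branch(empty, unit, f(zero, zero)).
MGU = { y ↦ mk(empty, branch(branch(empty, unit, f(zero, zero)), branch(empty, unit, f(zero, zero)), branch(empty, unit, f(zero, zero)))), p ↦ mk(5, unit), u ↦ branch(branch(empty, unit, f(zero, zero)), branch(empty, unit, f(zero, zero)), branch(empty, unit, f(zero, zero))), z ↦ branch(unit, empty, 5), x2 ↦ f(zero, zero), x1 ↦ branch(empty, unit, f(zero, zero)), w ↦ branch(empty, unit, f(zero, zero)) }, so w ↦ branch(empty, unit, f(zero, zero)).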